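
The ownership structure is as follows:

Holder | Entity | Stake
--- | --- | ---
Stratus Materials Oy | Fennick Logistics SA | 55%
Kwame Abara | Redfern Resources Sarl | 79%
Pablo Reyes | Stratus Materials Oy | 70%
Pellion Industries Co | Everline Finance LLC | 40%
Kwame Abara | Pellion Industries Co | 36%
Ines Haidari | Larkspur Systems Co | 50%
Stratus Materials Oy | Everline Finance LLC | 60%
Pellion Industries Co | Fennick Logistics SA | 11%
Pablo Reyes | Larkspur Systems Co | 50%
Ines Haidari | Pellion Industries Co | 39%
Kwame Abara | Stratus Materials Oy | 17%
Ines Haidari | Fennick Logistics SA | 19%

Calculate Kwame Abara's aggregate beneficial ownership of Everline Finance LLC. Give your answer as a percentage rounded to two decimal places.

24.60%

Kwame reaches Everline along 2 paths.
Via Pellion: 36% × 40% = 14.4%.
Via Stratus: 17% × 60% = 10.2%.
Total: 14.4% + 10.2% = 24.6%.
Rounded: 24.60%.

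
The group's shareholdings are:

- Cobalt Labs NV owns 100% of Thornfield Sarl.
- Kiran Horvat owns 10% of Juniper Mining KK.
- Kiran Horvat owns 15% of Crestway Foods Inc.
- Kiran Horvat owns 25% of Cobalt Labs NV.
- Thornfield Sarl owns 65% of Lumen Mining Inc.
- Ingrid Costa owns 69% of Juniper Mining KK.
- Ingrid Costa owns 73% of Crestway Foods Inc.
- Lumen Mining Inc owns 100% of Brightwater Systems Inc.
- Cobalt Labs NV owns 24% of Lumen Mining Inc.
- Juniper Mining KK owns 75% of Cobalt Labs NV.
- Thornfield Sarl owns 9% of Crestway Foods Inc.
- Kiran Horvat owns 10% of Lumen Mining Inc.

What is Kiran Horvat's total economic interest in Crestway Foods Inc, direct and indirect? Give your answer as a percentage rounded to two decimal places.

Kiran reaches Crestway along 3 paths.
Direct stake: 15% = 15%.
Via Cobalt → Thornfield: 25% × 100% × 9% = 2.25%.
Via Juniper → Cobalt → Thornfield: 10% × 75% × 100% × 9% = 0.675%.
Total: 15% + 2.25% + 0.675% = 17.925%.
Rounded: 17.93%.

17.93%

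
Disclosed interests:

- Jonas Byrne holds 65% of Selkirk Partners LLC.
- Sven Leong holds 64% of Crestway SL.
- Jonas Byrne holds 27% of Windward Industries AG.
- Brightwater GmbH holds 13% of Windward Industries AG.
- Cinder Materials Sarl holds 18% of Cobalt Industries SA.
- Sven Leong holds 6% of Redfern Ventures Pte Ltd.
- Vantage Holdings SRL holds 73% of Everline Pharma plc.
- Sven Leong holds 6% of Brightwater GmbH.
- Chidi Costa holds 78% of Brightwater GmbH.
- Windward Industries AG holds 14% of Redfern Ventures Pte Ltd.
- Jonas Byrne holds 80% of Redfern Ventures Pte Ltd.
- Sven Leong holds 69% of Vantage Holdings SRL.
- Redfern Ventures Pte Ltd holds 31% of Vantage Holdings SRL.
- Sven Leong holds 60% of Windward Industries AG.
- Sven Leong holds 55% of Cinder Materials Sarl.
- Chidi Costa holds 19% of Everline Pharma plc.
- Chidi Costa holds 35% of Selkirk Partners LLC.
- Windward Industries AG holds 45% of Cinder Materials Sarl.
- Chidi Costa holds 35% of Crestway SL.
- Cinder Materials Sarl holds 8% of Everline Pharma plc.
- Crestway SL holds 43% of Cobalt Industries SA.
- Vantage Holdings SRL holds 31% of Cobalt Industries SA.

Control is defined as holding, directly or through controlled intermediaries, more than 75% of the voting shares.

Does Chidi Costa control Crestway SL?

No

Chidi holds 78% of Brightwater, so Chidi controls Brightwater.
In Crestway, Chidi's side holds only 35%, not > 75%.
So Chidi does not control Crestway.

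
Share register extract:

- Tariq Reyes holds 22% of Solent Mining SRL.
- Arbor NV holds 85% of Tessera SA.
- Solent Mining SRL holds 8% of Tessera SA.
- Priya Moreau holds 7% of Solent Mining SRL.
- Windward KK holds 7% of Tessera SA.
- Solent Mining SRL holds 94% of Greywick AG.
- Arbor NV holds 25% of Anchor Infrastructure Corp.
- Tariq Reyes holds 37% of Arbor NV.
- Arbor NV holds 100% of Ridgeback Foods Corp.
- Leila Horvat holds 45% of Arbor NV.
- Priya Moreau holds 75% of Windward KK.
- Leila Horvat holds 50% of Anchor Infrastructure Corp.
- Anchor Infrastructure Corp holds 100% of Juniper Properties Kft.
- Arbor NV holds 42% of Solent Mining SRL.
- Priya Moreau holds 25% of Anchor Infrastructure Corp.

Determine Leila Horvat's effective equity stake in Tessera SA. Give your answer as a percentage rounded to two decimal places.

Leila reaches Tessera along 2 paths.
Via Arbor → Solent: 45% × 42% × 8% = 1.512%.
Via Arbor: 45% × 85% = 38.25%.
Total: 1.512% + 38.25% = 39.762%.
Rounded: 39.76%.

39.76%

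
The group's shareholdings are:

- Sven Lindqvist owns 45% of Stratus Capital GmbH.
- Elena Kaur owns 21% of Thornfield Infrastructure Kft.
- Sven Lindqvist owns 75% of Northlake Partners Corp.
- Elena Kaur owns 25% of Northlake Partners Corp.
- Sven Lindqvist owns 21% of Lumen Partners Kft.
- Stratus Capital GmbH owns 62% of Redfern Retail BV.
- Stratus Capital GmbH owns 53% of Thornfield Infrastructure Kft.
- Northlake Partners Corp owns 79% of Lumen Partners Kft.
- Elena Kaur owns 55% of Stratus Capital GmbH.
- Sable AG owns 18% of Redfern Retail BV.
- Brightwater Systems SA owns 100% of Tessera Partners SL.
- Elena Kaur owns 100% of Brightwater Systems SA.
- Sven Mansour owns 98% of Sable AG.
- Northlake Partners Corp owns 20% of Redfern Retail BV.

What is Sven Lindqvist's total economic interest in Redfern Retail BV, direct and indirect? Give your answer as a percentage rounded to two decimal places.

Sven Lindqvist reaches Redfern along 2 paths.
Via Stratus: 45% × 62% = 27.9%.
Via Northlake: 75% × 20% = 15%.
Total: 27.9% + 15% = 42.9%.
Rounded: 42.90%.

42.90%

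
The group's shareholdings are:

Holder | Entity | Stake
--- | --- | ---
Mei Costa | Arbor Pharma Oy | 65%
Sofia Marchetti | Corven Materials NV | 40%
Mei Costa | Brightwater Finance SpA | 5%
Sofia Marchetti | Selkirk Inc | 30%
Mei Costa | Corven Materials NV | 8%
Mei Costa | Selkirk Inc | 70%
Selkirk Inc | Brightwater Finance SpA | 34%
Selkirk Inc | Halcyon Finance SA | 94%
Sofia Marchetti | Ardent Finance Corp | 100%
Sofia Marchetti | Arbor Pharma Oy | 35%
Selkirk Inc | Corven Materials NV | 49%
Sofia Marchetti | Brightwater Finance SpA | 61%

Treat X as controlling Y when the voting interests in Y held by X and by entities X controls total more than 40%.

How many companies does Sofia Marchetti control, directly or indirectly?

Sofia holds 100% of Ardent, so Sofia controls Ardent.
Sofia holds 61% of Brightwater, so Sofia controls Brightwater.
No other company's threshold is met.
Sofia controls 2 companies.

2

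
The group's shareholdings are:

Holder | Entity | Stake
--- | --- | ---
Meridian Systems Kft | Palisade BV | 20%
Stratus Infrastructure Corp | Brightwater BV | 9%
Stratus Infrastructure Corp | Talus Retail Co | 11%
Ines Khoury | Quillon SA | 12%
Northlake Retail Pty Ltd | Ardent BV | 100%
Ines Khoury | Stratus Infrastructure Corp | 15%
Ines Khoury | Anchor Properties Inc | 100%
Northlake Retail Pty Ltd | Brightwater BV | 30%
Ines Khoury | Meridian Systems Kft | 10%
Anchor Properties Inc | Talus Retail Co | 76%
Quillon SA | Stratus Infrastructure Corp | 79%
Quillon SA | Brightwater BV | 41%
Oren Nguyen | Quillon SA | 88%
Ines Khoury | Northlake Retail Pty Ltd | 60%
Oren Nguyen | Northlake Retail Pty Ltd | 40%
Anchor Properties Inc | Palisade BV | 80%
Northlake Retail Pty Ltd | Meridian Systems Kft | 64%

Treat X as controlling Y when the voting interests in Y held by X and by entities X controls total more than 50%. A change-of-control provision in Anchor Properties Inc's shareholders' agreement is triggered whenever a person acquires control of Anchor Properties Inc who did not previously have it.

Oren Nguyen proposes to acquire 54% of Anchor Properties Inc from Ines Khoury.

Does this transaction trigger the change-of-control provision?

The purchase adds only to Oren's holdings (Ines's stake shrinks), so Oren is the only person who could newly come to control Anchor.
Oren holds 88% of Quillon, so Oren controls Quillon.
Quillon holds 79% of Stratus, so Oren controls Stratus.
Neither Oren nor any entity Oren controls holds any voting interest in Anchor.
So before the transaction, Oren does not control Anchor.
After the purchase, Oren holds 54% of Anchor directly, and Ines's stake falls to 46%.
Oren holds 54% of Anchor, so Oren controls Anchor.
Oren did not control Anchor before and does after, so the clause is triggered.

Yes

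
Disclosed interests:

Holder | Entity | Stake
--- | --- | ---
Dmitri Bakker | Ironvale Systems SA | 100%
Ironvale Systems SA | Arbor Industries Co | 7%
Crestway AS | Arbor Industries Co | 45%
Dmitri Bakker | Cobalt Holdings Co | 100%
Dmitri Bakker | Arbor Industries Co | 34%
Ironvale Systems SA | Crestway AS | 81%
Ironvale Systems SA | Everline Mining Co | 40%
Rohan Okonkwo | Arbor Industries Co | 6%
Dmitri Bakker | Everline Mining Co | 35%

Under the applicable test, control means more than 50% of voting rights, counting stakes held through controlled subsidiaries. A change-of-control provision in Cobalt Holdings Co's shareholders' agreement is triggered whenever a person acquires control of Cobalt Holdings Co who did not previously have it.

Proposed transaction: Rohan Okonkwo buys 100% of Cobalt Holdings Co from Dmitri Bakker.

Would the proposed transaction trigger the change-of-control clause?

Yes

The purchase adds only to Rohan's holdings (Dmitri's stake shrinks), so Rohan is the only person who could newly come to control Cobalt.
Rohan's largest direct stake is 6% in Arbor, which does not meet the threshold, so Rohan controls no company.
Neither Rohan nor any entity Rohan controls holds any voting interest in Cobalt.
So before the transaction, Rohan does not control Cobalt.
After the purchase, Rohan holds 100% of Cobalt directly, and Dmitri's stake falls to 0%.
Rohan holds 100% of Cobalt, so Rohan controls Cobalt.
Rohan did not control Cobalt before and does after, so the clause is triggered.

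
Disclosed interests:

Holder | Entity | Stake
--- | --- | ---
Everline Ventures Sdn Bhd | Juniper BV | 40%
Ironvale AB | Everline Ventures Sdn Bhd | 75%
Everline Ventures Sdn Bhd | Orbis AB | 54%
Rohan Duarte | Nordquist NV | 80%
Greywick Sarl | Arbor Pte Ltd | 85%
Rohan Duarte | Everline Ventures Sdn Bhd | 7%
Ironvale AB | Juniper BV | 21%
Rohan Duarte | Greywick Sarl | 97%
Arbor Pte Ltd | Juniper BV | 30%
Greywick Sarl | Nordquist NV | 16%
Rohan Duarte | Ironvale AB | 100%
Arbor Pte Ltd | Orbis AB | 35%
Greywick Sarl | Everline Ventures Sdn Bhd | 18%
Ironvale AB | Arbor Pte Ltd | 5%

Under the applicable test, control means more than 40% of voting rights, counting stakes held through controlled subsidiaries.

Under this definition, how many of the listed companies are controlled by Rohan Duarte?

Rohan holds 97% of Greywick, so Rohan controls Greywick.
Rohan holds 100% of Ironvale, so Rohan controls Ironvale.
Ironvale and Greywick and Rohan together hold 75% + 18% + 7% = 100% of Everline, so Rohan controls Everline.
Greywick and Ironvale together hold 85% + 5% = 90% of Arbor, so Rohan controls Arbor.
Rohan and Greywick together hold 80% + 16% = 96% of Nordquist, so Rohan controls Nordquist.
Ironvale and Everline and Arbor together hold 21% + 40% + 30% = 91% of Juniper, so Rohan controls Juniper.
Arbor and Everline together hold 35% + 54% = 89% of Orbis, so Rohan controls Orbis.
Rohan controls 7 companies.

7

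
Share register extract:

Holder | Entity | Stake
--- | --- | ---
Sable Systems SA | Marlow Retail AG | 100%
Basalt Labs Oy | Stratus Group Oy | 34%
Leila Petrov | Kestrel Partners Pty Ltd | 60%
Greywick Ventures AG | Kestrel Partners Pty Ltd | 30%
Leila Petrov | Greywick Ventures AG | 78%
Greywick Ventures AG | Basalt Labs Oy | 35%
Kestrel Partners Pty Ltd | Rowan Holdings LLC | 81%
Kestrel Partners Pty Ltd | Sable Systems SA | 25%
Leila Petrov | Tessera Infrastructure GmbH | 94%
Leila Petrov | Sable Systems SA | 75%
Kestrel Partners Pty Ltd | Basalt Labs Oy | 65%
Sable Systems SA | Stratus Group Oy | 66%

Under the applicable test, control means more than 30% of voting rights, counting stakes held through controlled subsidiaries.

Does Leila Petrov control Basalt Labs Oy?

Yes

Leila holds 78% of Greywick, so Leila controls Greywick.
Leila and Greywick together hold 60% + 30% = 90% of Kestrel, so Leila controls Kestrel.
Kestrel and Greywick together hold 65% + 35% = 100% of Basalt, so Leila controls Basalt.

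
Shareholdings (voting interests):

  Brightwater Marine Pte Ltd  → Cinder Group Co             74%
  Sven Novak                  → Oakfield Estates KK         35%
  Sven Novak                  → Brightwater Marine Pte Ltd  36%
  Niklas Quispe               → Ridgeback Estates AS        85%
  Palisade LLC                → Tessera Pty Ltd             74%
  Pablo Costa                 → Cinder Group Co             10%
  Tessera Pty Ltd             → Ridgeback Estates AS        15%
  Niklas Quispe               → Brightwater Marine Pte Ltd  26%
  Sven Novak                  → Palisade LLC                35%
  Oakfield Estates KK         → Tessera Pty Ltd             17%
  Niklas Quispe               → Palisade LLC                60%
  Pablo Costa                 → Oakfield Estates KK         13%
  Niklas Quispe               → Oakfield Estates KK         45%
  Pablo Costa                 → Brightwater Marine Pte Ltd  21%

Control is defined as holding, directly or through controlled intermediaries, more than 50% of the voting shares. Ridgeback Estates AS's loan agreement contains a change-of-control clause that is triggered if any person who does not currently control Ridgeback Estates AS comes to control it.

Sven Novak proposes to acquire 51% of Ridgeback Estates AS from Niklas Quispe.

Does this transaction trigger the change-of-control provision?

Yes

The purchase adds only to Sven's holdings (Niklas's stake shrinks), so Sven is the only person who could newly come to control Ridgeback.
Sven's largest direct stake is 36% in Brightwater, which does not meet the threshold, so Sven controls no company.
Neither Sven nor any entity Sven controls holds any voting interest in Ridgeback.
So before the transaction, Sven does not control Ridgeback.
After the purchase, Sven holds 51% of Ridgeback directly, and Niklas's stake falls to 34%.
Sven holds 51% of Ridgeback, so Sven controls Ridgeback.
Sven did not control Ridgeback before and does after, so the clause is triggered.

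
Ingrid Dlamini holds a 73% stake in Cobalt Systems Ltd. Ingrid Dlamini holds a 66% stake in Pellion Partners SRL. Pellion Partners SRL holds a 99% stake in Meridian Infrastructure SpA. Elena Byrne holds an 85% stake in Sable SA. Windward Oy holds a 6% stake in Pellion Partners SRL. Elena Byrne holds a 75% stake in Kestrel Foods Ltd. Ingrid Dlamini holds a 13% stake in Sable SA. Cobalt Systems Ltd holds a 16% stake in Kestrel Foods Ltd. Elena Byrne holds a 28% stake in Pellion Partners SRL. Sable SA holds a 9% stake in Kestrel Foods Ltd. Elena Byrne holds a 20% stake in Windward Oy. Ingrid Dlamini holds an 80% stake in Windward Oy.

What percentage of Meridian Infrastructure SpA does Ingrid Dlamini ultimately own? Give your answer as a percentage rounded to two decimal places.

70.09%

Ingrid reaches Meridian along 2 paths.
Via Windward → Pellion: 80% × 6% × 99% = 4.752%.
Via Pellion: 66% × 99% = 65.34%.
Total: 4.752% + 65.34% = 70.092%.
Rounded: 70.09%.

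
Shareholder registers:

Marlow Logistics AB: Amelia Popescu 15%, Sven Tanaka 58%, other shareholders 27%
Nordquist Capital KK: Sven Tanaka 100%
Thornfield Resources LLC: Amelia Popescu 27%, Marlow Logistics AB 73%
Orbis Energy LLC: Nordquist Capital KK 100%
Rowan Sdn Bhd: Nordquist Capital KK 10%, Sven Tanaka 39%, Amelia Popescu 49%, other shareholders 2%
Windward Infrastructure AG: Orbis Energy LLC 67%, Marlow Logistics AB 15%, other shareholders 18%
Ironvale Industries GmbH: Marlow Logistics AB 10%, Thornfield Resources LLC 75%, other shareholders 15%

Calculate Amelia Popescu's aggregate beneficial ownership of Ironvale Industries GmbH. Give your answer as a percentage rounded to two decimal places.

Amelia reaches Ironvale along 3 paths.
Via Marlow: 15% × 10% = 1.5%.
Via Thornfield: 27% × 75% = 20.25%.
Via Marlow → Thornfield: 15% × 73% × 75% = 8.2125%.
Total: 1.5% + 20.25% + 8.2125% = 29.9625%.
Rounded: 29.96%.

29.96%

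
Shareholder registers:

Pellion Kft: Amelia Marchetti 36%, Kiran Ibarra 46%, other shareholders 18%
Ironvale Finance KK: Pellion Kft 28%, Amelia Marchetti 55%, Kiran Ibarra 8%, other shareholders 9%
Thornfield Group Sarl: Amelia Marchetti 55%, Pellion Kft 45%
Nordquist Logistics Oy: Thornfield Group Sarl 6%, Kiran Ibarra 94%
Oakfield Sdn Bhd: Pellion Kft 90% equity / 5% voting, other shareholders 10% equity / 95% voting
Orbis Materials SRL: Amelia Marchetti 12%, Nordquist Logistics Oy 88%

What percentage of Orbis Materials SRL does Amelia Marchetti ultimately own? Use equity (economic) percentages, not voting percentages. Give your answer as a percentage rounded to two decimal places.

15.76%

Amelia reaches Orbis along 3 paths.
Direct stake: 12% = 12%.
Via Thornfield → Nordquist: 55% × 6% × 88% = 2.904%.
Via Pellion → Thornfield → Nordquist: 36% × 45% × 6% × 88% = 0.85536%.
Total: 12% + 2.904% + 0.85536% = 15.75936%.
Rounded: 15.76%.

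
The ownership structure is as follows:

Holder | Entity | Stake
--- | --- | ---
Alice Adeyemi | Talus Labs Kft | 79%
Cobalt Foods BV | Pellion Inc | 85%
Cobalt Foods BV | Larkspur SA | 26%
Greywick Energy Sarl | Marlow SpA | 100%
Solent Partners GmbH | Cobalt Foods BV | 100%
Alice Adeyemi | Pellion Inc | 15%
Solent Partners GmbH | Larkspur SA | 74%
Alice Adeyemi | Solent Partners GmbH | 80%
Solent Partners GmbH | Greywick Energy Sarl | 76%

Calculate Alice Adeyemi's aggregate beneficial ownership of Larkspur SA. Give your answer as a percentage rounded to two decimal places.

80.00%

Alice reaches Larkspur along 2 paths.
Via Solent: 80% × 74% = 59.2%.
Via Solent → Cobalt: 80% × 100% × 26% = 20.8%.
Total: 59.2% + 20.8% = 80%.
Rounded: 80.00%.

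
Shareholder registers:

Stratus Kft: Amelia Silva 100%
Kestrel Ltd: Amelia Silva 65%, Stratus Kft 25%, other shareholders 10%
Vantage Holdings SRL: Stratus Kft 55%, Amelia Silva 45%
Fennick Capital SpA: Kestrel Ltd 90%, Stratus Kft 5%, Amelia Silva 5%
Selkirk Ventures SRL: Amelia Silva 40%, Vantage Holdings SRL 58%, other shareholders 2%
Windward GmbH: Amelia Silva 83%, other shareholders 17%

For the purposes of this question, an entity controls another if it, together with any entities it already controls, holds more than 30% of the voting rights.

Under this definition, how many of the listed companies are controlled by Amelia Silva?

Amelia holds 100% of Stratus, so Amelia controls Stratus.
Amelia and Stratus together hold 65% + 25% = 90% of Kestrel, so Amelia controls Kestrel.
Stratus and Amelia together hold 55% + 45% = 100% of Vantage, so Amelia controls Vantage.
Kestrel and Stratus and Amelia together hold 90% + 5% + 5% = 100% of Fennick, so Amelia controls Fennick.
Amelia and Vantage together hold 40% + 58% = 98% of Selkirk, so Amelia controls Selkirk.
Amelia holds 83% of Windward, so Amelia controls Windward.
Amelia controls 6 companies.

6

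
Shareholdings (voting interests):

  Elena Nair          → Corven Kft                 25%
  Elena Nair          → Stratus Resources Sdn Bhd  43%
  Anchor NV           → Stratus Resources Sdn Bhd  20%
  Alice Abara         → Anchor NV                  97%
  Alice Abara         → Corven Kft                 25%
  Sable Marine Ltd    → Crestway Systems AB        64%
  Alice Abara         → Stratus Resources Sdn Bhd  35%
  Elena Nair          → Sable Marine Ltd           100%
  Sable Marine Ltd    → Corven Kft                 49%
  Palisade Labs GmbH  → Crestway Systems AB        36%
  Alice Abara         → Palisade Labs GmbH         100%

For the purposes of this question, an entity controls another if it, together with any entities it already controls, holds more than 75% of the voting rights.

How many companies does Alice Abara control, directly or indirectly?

Alice holds 100% of Palisade, so Alice controls Palisade.
Alice holds 97% of Anchor, so Alice controls Anchor.
No other company's threshold is met.
Alice controls 2 companies.

2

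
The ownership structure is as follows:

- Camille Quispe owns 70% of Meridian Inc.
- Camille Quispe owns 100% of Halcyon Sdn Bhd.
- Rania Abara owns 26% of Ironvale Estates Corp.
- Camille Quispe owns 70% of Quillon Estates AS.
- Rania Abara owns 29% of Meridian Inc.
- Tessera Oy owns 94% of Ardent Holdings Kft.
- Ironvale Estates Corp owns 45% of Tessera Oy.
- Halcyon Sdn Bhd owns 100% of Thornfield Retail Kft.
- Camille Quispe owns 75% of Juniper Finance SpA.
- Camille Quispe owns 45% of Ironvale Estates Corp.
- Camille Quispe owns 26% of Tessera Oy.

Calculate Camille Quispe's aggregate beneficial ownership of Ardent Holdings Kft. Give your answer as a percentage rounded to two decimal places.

43.48%

Camille reaches Ardent along 2 paths.
Via Tessera: 26% × 94% = 24.44%.
Via Ironvale → Tessera: 45% × 45% × 94% = 19.035%.
Total: 24.44% + 19.035% = 43.475%.
Rounded: 43.48%.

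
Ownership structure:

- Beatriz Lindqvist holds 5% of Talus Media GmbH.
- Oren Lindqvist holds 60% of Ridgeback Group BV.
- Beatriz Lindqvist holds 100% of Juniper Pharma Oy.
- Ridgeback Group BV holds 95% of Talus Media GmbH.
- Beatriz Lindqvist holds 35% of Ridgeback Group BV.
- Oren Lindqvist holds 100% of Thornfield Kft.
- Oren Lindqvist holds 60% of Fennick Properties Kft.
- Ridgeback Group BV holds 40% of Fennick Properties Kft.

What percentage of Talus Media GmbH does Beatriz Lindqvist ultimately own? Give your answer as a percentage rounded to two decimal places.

Beatriz reaches Talus along 2 paths.
Via Ridgeback: 35% × 95% = 33.25%.
Direct stake: 5% = 5%.
Total: 33.25% + 5% = 38.25%.

38.25%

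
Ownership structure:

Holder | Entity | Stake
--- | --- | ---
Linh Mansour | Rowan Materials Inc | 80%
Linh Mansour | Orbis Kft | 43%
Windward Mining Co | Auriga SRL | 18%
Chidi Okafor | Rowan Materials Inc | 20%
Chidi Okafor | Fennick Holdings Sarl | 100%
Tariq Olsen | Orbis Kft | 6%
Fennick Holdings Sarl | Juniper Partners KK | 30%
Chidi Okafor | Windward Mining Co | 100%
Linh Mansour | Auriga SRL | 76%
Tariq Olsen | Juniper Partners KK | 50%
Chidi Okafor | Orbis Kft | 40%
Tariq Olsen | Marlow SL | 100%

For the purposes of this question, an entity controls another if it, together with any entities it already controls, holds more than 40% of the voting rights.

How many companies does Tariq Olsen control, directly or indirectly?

2

Tariq holds 100% of Marlow, so Tariq controls Marlow.
Tariq holds 50% of Juniper, so Tariq controls Juniper.
No other company's threshold is met.
Tariq controls 2 companies.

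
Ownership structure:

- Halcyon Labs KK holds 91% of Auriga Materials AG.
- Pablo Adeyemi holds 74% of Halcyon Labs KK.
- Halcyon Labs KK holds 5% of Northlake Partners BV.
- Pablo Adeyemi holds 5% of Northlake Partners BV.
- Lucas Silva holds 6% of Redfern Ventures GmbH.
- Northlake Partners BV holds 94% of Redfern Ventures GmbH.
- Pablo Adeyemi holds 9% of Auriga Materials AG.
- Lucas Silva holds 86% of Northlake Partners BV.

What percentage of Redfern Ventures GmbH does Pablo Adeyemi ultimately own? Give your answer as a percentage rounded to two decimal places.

8.18%

Pablo reaches Redfern along 2 paths.
Via Northlake: 5% × 94% = 4.7%.
Via Halcyon → Northlake: 74% × 5% × 94% = 3.478%.
Total: 4.7% + 3.478% = 8.178%.
Rounded: 8.18%.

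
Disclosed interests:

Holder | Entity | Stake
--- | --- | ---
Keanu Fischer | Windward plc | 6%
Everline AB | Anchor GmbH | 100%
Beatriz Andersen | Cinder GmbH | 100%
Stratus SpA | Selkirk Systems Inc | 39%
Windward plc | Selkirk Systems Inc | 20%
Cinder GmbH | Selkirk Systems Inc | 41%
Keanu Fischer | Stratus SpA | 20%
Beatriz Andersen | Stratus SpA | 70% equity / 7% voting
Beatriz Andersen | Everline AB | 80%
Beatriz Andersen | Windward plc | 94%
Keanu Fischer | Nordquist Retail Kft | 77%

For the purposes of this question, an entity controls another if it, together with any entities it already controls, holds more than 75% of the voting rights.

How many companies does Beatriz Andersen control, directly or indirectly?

Beatriz holds 80% of Everline, so Beatriz controls Everline.
Beatriz holds 100% of Cinder, so Beatriz controls Cinder.
Beatriz holds 94% of Windward, so Beatriz controls Windward.
Everline holds 100% of Anchor, so Beatriz controls Anchor.
No other company's threshold is met.
Beatriz controls 4 companies.

4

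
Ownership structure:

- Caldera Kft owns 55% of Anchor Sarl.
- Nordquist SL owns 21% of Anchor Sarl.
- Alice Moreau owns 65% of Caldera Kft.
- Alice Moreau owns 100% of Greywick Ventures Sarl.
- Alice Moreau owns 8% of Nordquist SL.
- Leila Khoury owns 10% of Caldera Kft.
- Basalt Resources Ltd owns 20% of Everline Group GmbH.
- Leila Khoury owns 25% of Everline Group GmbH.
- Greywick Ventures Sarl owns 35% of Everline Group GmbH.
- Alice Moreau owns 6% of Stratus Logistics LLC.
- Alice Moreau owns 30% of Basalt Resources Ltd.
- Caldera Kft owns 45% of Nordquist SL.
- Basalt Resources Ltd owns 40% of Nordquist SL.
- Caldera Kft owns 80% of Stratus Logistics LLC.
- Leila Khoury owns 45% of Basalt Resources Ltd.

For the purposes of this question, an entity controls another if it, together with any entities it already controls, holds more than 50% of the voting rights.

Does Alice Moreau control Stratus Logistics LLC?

Alice holds 65% of Caldera, so Alice controls Caldera.
Alice and Caldera together hold 6% + 80% = 86% of Stratus, so Alice controls Stratus.

Yes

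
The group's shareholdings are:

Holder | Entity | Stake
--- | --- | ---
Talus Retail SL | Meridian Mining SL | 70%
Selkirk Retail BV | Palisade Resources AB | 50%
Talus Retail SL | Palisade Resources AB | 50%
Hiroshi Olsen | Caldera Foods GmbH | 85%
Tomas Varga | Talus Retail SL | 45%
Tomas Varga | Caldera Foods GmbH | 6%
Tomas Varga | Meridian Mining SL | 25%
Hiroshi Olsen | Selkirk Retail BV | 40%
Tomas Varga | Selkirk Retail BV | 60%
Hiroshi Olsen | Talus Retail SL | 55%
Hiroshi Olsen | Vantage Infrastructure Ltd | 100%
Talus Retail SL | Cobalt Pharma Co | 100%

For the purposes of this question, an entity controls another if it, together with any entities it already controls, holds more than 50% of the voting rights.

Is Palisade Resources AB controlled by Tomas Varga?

Tomas holds 60% of Selkirk, so Tomas controls Selkirk.
In Palisade, Tomas's side holds only 50%, not > 50%.
So Tomas does not control Palisade.

No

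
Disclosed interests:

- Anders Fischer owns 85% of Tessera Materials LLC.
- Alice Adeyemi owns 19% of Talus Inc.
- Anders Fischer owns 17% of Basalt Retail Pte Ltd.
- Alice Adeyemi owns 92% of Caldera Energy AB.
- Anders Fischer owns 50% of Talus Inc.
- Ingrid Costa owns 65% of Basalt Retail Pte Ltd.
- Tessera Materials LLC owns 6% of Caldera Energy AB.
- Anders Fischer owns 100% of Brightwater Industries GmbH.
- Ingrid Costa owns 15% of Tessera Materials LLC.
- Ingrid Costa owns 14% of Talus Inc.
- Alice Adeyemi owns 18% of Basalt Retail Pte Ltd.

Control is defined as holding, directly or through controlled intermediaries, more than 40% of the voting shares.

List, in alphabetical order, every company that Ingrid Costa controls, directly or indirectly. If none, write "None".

Basalt Retail Pte Ltd

Ingrid holds 65% of Basalt, so Ingrid controls Basalt.
No other company's threshold is met.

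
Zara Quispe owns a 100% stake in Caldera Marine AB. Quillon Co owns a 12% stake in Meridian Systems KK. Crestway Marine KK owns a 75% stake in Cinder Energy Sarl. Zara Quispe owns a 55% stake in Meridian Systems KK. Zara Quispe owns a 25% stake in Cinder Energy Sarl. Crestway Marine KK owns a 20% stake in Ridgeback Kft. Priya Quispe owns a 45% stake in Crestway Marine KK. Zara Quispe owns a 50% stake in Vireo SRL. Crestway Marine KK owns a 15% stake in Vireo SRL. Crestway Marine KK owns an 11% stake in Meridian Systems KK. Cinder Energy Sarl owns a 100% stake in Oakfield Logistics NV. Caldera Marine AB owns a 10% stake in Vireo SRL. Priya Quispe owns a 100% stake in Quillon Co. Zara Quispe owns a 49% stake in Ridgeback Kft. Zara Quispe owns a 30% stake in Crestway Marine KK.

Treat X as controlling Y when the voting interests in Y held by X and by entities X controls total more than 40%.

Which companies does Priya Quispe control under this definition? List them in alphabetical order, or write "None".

Priya holds 45% of Crestway, so Priya controls Crestway.
Priya holds 100% of Quillon, so Priya controls Quillon.
Crestway holds 75% of Cinder, so Priya controls Cinder.
Cinder holds 100% of Oakfield, so Priya controls Oakfield.
No other company's threshold is met.

Cinder Energy Sarl, Crestway Marine KK, Oakfield Logistics NV, Quillon Co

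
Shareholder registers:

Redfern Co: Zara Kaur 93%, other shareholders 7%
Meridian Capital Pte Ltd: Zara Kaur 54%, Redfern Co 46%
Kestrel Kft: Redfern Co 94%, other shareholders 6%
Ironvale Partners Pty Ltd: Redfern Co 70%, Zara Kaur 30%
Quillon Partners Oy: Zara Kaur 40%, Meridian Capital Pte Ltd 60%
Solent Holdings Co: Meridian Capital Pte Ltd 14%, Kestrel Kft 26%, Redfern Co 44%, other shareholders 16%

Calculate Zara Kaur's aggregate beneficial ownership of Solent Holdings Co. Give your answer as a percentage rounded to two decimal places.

77.20%

Zara reaches Solent along 4 paths.
Via Meridian: 54% × 14% = 7.56%.
Via Redfern → Meridian: 93% × 46% × 14% = 5.9892%.
Via Redfern → Kestrel: 93% × 94% × 26% = 22.7292%.
Via Redfern: 93% × 44% = 40.92%.
Total: 7.56% + 5.9892% + 22.7292% + 40.92% = 77.1984%.
Rounded: 77.20%.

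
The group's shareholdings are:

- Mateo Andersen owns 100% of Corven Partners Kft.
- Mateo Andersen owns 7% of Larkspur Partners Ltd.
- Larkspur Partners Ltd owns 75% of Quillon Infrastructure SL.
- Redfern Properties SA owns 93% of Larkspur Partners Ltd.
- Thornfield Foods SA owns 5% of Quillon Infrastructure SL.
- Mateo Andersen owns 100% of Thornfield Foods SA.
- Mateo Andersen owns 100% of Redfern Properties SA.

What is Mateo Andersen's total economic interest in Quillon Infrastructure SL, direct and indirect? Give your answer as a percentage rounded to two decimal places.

Mateo reaches Quillon along 3 paths.
Via Thornfield: 100% × 5% = 5%.
Via Redfern → Larkspur: 100% × 93% × 75% = 69.75%.
Via Larkspur: 7% × 75% = 5.25%.
Total: 5% + 69.75% + 5.25% = 80%.
Rounded: 80.00%.

80.00%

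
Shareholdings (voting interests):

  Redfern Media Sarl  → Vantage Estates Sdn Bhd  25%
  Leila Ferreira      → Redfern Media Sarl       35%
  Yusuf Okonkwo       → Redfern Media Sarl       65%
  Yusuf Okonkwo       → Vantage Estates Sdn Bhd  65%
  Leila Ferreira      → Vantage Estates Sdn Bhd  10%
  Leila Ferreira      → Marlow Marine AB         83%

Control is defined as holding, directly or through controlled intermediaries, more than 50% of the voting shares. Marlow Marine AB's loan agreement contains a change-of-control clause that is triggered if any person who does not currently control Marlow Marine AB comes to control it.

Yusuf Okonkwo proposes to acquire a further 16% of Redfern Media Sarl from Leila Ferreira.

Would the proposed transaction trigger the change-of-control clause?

No

The purchase adds only to Yusuf's holdings (Leila's stake shrinks), so Yusuf is the only person who could newly come to control Marlow.
Yusuf holds 65% of Redfern, so Yusuf controls Redfern.
Redfern and Yusuf together hold 25% + 65% = 90% of Vantage, so Yusuf controls Vantage.
Neither Yusuf nor any entity Yusuf controls holds any voting interest in Marlow.
So before the transaction, Yusuf does not control Marlow.
After the purchase, Yusuf's direct stake in Redfern rises to 65% + 16% = 81%, and Leila's stake falls to 19%.
Yusuf holds 81% of Redfern, so Yusuf controls Redfern.
After the transaction, neither Yusuf nor any entity Yusuf controls holds a voting interest in Marlow, so Yusuf still does not control it.
No new person acquires control, so the clause is not triggered.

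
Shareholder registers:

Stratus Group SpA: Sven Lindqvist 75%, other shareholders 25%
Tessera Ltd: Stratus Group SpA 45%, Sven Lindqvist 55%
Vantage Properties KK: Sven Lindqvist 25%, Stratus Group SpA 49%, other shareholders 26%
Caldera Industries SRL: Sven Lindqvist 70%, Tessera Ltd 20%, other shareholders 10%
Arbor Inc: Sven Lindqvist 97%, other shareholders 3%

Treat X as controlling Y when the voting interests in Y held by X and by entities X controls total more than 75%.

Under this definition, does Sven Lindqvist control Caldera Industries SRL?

No

Sven holds 97% of Arbor, so Sven controls Arbor.
In Caldera, Sven's side holds only 70%, not > 75%.
So Sven does not control Caldera.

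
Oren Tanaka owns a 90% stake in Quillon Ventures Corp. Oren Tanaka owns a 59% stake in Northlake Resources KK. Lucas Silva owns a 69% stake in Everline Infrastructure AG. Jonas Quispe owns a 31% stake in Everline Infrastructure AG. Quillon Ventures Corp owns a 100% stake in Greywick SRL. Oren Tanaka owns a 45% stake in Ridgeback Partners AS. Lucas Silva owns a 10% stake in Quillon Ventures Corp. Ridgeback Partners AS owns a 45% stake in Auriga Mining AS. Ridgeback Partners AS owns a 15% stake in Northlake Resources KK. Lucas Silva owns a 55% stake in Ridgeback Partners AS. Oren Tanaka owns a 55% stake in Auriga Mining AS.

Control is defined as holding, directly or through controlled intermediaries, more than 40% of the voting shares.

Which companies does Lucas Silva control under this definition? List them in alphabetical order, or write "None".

Auriga Mining AS, Everline Infrastructure AG, Ridgeback Partners AS

Lucas holds 55% of Ridgeback, so Lucas controls Ridgeback.
Ridgeback holds 45% of Auriga, so Lucas controls Auriga.
Lucas holds 69% of Everline, so Lucas controls Everline.
No other company's threshold is met.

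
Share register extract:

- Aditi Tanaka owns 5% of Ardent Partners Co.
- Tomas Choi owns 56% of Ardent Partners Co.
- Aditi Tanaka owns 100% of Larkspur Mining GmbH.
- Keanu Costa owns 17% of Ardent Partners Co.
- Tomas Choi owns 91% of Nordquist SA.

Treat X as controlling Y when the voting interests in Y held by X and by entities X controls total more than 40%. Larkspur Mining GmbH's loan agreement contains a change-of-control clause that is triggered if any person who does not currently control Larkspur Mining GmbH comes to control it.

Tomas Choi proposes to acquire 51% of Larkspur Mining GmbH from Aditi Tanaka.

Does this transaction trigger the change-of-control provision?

Yes

The purchase adds only to Tomas's holdings (Aditi's stake shrinks), so Tomas is the only person who could newly come to control Larkspur.
Tomas holds 56% of Ardent, so Tomas controls Ardent.
Tomas holds 91% of Nordquist, so Tomas controls Nordquist.
Neither Tomas nor any entity Tomas controls holds any voting interest in Larkspur.
So before the transaction, Tomas does not control Larkspur.
After the purchase, Tomas holds 51% of Larkspur directly, and Aditi's stake falls to 49%.
Tomas holds 51% of Larkspur, so Tomas controls Larkspur.
Tomas did not control Larkspur before and does after, so the clause is triggered.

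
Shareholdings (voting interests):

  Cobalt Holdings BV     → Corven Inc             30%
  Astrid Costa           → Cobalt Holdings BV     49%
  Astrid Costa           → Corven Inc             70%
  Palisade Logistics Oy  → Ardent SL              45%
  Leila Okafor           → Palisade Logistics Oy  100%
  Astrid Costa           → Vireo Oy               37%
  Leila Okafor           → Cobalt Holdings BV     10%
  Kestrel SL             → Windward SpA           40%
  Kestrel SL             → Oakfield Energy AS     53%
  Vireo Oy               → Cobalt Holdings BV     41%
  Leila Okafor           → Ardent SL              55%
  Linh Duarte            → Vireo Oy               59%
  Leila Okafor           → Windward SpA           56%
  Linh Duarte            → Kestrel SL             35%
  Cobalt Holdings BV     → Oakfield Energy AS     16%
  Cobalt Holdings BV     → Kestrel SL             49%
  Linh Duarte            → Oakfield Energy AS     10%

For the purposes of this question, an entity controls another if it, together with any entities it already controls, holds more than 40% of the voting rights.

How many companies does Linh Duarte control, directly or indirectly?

Linh holds 59% of Vireo, so Linh controls Vireo.
Vireo holds 41% of Cobalt, so Linh controls Cobalt.
Cobalt and Linh together hold 49% + 35% = 84% of Kestrel, so Linh controls Kestrel.
Kestrel and Cobalt and Linh together hold 53% + 16% + 10% = 79% of Oakfield, so Linh controls Oakfield.
No other company's threshold is met.
Linh controls 4 companies.

4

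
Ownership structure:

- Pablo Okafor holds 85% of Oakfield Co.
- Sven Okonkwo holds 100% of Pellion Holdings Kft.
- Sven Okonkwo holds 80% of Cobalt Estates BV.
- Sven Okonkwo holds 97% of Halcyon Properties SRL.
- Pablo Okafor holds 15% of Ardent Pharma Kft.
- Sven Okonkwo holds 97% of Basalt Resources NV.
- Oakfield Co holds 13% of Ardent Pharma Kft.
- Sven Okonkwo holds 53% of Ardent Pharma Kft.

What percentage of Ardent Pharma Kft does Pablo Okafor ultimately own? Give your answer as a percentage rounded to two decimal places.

26.05%

Pablo reaches Ardent along 2 paths.
Direct stake: 15% = 15%.
Via Oakfield: 85% × 13% = 11.05%.
Total: 15% + 11.05% = 26.05%.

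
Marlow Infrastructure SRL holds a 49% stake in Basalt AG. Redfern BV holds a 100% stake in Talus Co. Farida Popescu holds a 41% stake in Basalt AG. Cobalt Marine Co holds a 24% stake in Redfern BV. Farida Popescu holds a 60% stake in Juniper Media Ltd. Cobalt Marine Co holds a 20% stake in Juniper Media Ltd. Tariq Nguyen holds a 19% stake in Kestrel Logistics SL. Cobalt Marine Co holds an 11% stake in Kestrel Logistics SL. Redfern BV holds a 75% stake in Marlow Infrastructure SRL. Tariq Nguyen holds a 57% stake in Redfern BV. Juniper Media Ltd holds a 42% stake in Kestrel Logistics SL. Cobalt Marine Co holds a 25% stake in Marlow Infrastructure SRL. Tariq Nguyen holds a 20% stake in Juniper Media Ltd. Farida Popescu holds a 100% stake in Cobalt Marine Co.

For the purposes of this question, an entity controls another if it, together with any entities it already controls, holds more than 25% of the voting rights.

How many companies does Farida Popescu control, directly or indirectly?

4

Farida holds 100% of Cobalt, so Farida controls Cobalt.
Cobalt and Farida together hold 20% + 60% = 80% of Juniper, so Farida controls Juniper.
Farida holds 41% of Basalt, so Farida controls Basalt.
Cobalt and Juniper together hold 11% + 42% = 53% of Kestrel, so Farida controls Kestrel.
No other company's threshold is met.
Farida controls 4 companies.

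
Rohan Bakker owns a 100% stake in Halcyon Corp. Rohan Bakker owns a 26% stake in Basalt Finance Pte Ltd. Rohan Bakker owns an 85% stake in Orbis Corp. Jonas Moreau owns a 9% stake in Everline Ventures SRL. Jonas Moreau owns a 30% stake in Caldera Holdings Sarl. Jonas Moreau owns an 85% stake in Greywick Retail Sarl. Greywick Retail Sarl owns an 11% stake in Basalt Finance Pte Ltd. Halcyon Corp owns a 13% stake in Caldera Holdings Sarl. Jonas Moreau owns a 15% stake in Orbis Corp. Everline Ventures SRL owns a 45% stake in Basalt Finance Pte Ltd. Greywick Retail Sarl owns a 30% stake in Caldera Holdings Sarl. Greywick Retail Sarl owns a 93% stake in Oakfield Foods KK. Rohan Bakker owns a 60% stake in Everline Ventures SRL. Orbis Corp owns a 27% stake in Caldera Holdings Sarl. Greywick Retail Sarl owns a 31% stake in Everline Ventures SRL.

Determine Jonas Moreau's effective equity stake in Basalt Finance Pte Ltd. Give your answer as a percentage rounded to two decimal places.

25.26%

Jonas reaches Basalt along 3 paths.
Via Greywick: 85% × 11% = 9.35%.
Via Greywick → Everline: 85% × 31% × 45% = 11.8575%.
Via Everline: 9% × 45% = 4.05%.
Total: 9.35% + 11.8575% + 4.05% = 25.2575%.
Rounded: 25.26%.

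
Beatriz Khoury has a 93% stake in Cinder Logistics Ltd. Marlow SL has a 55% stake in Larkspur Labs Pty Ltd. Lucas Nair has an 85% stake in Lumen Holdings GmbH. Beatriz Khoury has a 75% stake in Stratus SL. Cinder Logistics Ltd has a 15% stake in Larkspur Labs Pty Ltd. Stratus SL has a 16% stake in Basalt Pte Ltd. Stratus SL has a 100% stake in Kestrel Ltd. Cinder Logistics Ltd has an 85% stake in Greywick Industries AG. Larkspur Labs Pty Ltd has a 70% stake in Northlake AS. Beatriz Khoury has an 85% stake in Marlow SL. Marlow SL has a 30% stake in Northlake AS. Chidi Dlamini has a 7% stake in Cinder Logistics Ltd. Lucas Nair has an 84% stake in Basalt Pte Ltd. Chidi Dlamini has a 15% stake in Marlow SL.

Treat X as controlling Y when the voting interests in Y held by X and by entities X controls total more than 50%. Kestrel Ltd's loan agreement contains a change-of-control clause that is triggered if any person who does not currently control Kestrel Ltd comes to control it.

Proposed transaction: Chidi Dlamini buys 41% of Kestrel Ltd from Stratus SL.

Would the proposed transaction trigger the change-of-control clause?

The purchase adds only to Chidi's holdings (Stratus's stake shrinks), so Chidi is the only person who could newly come to control Kestrel.
Chidi's largest direct stake is 15% in Marlow, which does not meet the threshold, so Chidi controls no company.
Neither Chidi nor any entity Chidi controls holds any voting interest in Kestrel.
So before the transaction, Chidi does not control Kestrel.
After the purchase, Chidi holds 41% of Kestrel directly, and Stratus's stake falls to 59%.
After the transaction, Chidi's side holds 41% of Kestrel, not > 50%, so Chidi still does not control Kestrel.
No new person acquires control, so the clause is not triggered.

No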